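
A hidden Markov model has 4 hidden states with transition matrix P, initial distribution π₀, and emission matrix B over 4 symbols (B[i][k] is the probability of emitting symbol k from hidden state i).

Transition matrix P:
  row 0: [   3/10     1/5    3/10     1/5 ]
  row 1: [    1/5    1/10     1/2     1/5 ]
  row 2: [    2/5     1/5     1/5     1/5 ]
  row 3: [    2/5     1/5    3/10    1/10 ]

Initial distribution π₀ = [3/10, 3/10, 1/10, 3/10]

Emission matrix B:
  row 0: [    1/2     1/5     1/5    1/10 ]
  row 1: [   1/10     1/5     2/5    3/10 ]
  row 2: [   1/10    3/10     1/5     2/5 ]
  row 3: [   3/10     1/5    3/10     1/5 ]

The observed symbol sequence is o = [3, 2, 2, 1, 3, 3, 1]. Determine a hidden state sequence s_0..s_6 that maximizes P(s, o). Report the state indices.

path = [1, 2, 1, 2, 1, 2, 0]

t=0: δ = [3.000e-02, 9.000e-02, 4.000e-02, 6.000e-02]  (obs o_0=3)
t=1: δ = [4.800e-03, 4.800e-03, 9.000e-03, 5.400e-03]  ψ = [3, 3, 1, 1]  (obs o_1=2)
t=2: δ = [7.200e-04, 7.200e-04, 4.800e-04, 5.400e-04]  ψ = [2, 2, 1, 2]  (obs o_2=2)
t=3: δ = [4.320e-05, 2.880e-05, 1.080e-04, 2.880e-05]  ψ = [0, 0, 1, 0]  (obs o_3=1)
t=4: δ = [4.320e-06, 6.480e-06, 8.640e-06, 4.320e-06]  ψ = [2, 2, 2, 2]  (obs o_4=3)
t=5: δ = [3.456e-07, 5.184e-07, 1.296e-06, 3.456e-07]  ψ = [2, 2, 1, 2]  (obs o_5=3)
t=6: δ = [1.037e-07, 5.184e-08, 7.776e-08, 5.184e-08]  ψ = [2, 2, 1, 2]  (obs o_6=1)
backtrack: best end state = 0; path = [1, 2, 1, 2, 1, 2, 0]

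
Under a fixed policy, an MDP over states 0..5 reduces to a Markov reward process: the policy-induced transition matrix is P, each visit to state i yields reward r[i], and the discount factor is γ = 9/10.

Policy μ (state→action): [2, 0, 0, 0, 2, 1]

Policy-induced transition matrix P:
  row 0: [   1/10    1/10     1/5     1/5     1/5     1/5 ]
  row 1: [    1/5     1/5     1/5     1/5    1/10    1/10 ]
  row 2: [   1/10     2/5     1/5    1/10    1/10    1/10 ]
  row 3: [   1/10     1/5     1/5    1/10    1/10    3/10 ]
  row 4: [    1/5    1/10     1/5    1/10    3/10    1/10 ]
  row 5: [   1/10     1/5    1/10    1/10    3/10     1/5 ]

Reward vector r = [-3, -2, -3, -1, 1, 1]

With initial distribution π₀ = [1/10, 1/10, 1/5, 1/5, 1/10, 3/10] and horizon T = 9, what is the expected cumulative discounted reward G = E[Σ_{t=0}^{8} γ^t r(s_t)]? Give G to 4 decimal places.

G = -6.8140

t=0: π = [0.1000, 0.1000, 0.2000, 0.2000, 0.1000, 0.3000], E[r] = -0.9000, γ^t·E[r] = -0.900000, running G = -0.900000
t=1: π = [0.1200, 0.2200, 0.1700, 0.1200, 0.1900, 0.1800], E[r] = -1.0600, γ^t·E[r] = -0.954000, running G = -1.854000
t=2: π = [0.1410, 0.2030, 0.1820, 0.1340, 0.1860, 0.1540], E[r] = -1.1690, γ^t·E[r] = -0.946890, running G = -2.800890
t=3: π = [0.1389, 0.2037, 0.1846, 0.1344, 0.1821, 0.1563], E[r] = -1.1739, γ^t·E[r] = -0.855773, running G = -3.656663
t=4: π = [0.1386, 0.2048, 0.1844, 0.1343, 0.1816, 0.1564], E[r] = -1.1748, γ^t·E[r] = -0.770773, running G = -4.427436
t=5: π = [0.1386, 0.2049, 0.1844, 0.1343, 0.1815, 0.1564], E[r] = -1.1753, γ^t·E[r] = -0.693975, running G = -5.121411
t=6: π = [0.1386, 0.2049, 0.1844, 0.1343, 0.1814, 0.1564], E[r] = -1.1753, γ^t·E[r] = -0.624588, running G = -5.746000
t=7: π = [0.1386, 0.2049, 0.1844, 0.1343, 0.1814, 0.1564], E[r] = -1.1753, γ^t·E[r] = -0.562128, running G = -6.308127
t=8: π = [0.1386, 0.2049, 0.1844, 0.1343, 0.1814, 0.1564], E[r] = -1.1753, γ^t·E[r] = -0.505915, running G = -6.814042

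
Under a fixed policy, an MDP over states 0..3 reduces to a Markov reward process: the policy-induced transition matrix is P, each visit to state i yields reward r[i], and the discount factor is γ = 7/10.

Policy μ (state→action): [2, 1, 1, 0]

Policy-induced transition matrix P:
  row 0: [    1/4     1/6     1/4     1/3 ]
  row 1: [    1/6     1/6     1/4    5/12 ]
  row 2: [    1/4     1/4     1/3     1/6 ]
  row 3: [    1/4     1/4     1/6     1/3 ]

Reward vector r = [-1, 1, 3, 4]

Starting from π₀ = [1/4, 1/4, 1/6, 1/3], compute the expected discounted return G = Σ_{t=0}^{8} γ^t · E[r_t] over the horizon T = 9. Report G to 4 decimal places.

t=0: π = [0.2500, 0.2500, 0.1667, 0.3333], E[r] = 1.8333, γ^t·E[r] = 1.833333, running G = 1.833333
t=1: π = [0.2292, 0.2083, 0.2361, 0.3264], E[r] = 1.9931, γ^t·E[r] = 1.395139, running G = 3.228472
t=2: π = [0.2326, 0.2135, 0.2425, 0.3113], E[r] = 1.9537, γ^t·E[r] = 0.957315, running G = 4.185787
t=3: π = [0.2322, 0.2128, 0.2443, 0.3107], E[r] = 1.9563, γ^t·E[r] = 0.670997, running G = 4.856784
t=4: π = [0.2323, 0.2129, 0.2445, 0.3104], E[r] = 1.9555, γ^t·E[r] = 0.469508, running G = 5.326292
t=5: π = [0.2323, 0.2129, 0.2445, 0.3103], E[r] = 1.9555, γ^t·E[r] = 0.328661, running G = 5.654953
t=6: π = [0.2323, 0.2129, 0.2445, 0.3103], E[r] = 1.9555, γ^t·E[r] = 0.230061, running G = 5.885014
t=7: π = [0.2323, 0.2129, 0.2445, 0.3103], E[r] = 1.9555, γ^t·E[r] = 0.161043, running G = 6.046056
t=8: π = [0.2323, 0.2129, 0.2445, 0.3103], E[r] = 1.9555, γ^t·E[r] = 0.112730, running G = 6.158786

G = 6.1588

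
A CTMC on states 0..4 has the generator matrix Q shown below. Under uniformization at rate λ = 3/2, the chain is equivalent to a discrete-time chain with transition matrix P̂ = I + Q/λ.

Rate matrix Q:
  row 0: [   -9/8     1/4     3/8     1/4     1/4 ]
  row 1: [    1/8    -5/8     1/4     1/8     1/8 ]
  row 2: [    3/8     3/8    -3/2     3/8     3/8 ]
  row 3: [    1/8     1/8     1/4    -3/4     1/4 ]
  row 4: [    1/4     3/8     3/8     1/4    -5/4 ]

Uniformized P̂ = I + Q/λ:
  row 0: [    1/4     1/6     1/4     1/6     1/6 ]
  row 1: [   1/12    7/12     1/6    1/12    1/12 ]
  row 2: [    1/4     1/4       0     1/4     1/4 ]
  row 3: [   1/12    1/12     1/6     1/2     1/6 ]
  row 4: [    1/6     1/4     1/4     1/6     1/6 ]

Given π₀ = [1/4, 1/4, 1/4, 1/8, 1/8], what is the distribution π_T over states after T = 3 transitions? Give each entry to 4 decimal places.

π = [0.1500, 0.2990, 0.1641, 0.2309, 0.1560]

t=0: π = [0.2500, 0.2500, 0.2500, 0.1250, 0.1250]
t=1: π = [0.1771, 0.2917, 0.1563, 0.2083, 0.1667]
t=2: π = [0.1528, 0.2977, 0.1693, 0.2248, 0.1554]
t=3: π = [0.1500, 0.2990, 0.1641, 0.2309, 0.1560]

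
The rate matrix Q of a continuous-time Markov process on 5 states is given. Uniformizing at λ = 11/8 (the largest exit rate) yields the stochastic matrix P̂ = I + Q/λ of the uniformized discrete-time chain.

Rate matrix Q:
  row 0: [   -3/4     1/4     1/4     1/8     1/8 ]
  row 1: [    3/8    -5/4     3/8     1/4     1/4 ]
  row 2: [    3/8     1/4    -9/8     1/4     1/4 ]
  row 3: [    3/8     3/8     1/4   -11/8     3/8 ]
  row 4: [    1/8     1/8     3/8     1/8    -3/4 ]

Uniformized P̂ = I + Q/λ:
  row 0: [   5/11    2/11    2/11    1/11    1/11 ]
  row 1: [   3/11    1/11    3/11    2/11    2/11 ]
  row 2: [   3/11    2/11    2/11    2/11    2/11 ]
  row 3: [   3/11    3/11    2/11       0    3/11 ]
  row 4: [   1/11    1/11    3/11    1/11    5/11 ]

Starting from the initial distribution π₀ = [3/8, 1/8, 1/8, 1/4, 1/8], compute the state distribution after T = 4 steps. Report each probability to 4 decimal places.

π = [0.2839, 0.1573, 0.2167, 0.1146, 0.2275]

t=0: π = [0.3750, 0.1250, 0.1250, 0.2500, 0.1250]
t=1: π = [0.3182, 0.1818, 0.2045, 0.0909, 0.2045]
t=2: π = [0.2934, 0.1550, 0.2169, 0.1178, 0.2169]
t=3: π = [0.2866, 0.1587, 0.2156, 0.1140, 0.2250]
t=4: π = [0.2839, 0.1573, 0.2167, 0.1146, 0.2275]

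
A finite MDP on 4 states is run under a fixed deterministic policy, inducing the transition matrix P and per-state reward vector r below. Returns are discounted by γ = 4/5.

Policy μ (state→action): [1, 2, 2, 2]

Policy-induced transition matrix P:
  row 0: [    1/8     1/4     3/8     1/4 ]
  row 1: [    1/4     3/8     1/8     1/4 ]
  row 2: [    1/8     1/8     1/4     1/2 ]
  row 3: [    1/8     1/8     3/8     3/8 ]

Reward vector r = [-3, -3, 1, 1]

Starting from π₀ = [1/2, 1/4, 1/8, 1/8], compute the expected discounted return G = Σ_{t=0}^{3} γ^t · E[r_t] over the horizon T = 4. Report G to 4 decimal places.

t=0: π = [0.5000, 0.2500, 0.1250, 0.1250], E[r] = -2.0000, γ^t·E[r] = -2.000000, running G = -2.000000
t=1: π = [0.1563, 0.2500, 0.2969, 0.2969], E[r] = -0.6250, γ^t·E[r] = -0.500000, running G = -2.500000
t=2: π = [0.1563, 0.2070, 0.2754, 0.3613], E[r] = -0.4531, γ^t·E[r] = -0.290000, running G = -2.790000
t=3: π = [0.1509, 0.1963, 0.2888, 0.3640], E[r] = -0.3887, γ^t·E[r] = -0.199000, running G = -2.989000

G = -2.9890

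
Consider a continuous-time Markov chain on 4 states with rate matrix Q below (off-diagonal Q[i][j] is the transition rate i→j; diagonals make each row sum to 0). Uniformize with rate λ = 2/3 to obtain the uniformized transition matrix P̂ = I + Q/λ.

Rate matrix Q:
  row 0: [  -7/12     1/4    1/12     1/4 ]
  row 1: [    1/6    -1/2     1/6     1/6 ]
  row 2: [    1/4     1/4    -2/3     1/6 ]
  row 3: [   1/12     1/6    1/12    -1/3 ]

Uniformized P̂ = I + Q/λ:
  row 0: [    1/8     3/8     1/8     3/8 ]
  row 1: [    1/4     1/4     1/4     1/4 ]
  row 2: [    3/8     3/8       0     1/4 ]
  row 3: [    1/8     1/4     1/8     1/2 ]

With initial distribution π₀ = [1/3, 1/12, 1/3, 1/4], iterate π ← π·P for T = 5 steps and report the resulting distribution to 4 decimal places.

π = [0.1976, 0.2926, 0.1436, 0.3662]

t=0: π = [0.3333, 0.0833, 0.3333, 0.2500]
t=1: π = [0.2188, 0.3333, 0.0938, 0.3542]
t=2: π = [0.1901, 0.2891, 0.1549, 0.3659]
t=3: π = [0.1999, 0.2931, 0.1418, 0.3652]
t=4: π = [0.1971, 0.2927, 0.1439, 0.3663]
t=5: π = [0.1976, 0.2926, 0.1436, 0.3662]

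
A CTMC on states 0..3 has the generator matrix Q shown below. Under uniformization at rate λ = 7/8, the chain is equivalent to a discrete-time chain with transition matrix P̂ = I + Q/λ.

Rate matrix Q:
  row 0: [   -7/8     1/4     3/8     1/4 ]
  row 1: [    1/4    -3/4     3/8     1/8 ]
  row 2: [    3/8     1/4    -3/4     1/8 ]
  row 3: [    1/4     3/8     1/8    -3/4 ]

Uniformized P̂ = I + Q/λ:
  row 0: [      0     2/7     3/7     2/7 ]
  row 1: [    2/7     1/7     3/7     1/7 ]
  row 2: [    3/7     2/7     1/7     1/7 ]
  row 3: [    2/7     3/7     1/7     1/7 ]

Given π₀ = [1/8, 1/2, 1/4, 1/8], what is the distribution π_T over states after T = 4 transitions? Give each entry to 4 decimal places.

t=0: π = [0.1250, 0.5000, 0.2500, 0.1250]
t=1: π = [0.2857, 0.2321, 0.3214, 0.1607]
t=2: π = [0.2500, 0.2755, 0.2908, 0.1837]
t=3: π = [0.2558, 0.2726, 0.2930, 0.1786]
t=4: π = [0.2545, 0.2723, 0.2938, 0.1794]

π = [0.2545, 0.2723, 0.2938, 0.1794]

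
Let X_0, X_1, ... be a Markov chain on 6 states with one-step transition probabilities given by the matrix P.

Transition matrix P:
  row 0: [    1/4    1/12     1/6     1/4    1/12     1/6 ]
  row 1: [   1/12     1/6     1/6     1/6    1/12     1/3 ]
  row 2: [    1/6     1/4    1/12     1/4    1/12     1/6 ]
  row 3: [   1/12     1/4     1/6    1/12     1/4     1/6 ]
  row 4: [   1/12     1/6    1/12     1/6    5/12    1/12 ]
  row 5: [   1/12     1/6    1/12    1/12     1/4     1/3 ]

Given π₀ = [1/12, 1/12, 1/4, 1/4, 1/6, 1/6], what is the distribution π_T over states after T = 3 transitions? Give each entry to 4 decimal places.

t=0: π = [0.0833, 0.0833, 0.2500, 0.2500, 0.1667, 0.1667]
t=1: π = [0.1181, 0.2014, 0.1181, 0.1597, 0.2083, 0.1944]
t=2: π = [0.1128, 0.1800, 0.1233, 0.1568, 0.2118, 0.2153]
t=3: π = [0.1124, 0.1806, 0.1208, 0.1553, 0.2160, 0.2149]

π = [0.1124, 0.1806, 0.1208, 0.1553, 0.2160, 0.2149]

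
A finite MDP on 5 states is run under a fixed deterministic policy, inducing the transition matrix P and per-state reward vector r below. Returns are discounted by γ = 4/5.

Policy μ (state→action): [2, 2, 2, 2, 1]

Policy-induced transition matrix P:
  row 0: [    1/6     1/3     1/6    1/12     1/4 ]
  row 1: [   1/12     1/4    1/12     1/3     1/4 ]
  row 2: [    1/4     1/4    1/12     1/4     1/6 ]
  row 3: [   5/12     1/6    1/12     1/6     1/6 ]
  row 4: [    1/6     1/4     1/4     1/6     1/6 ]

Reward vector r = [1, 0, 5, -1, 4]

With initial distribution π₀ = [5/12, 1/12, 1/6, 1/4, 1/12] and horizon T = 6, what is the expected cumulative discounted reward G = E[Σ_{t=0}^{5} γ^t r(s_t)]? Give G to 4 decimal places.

t=0: π = [0.4167, 0.0833, 0.1667, 0.2500, 0.0833], E[r] = 1.3333, γ^t·E[r] = 1.333333, running G = 1.333333
t=1: π = [0.2361, 0.2639, 0.1319, 0.1597, 0.2083], E[r] = 1.5694, γ^t·E[r] = 1.255556, running G = 2.588889
t=2: π = [0.1956, 0.2564, 0.1377, 0.2020, 0.2083], E[r] = 1.5156, γ^t·E[r] = 0.970000, running G = 3.558889
t=3: π = [0.2073, 0.2495, 0.1344, 0.2046, 0.2043], E[r] = 1.4918, γ^t·E[r] = 0.763802, running G = 4.322691
t=4: π = [0.2082, 0.2502, 0.1347, 0.2022, 0.2047], E[r] = 1.4983, γ^t·E[r] = 0.613691, running G = 4.936382
t=5: π = [0.2076, 0.2505, 0.1348, 0.2022, 0.2049], E[r] = 1.4988, γ^t·E[r] = 0.491143, running G = 5.427525

G = 5.4275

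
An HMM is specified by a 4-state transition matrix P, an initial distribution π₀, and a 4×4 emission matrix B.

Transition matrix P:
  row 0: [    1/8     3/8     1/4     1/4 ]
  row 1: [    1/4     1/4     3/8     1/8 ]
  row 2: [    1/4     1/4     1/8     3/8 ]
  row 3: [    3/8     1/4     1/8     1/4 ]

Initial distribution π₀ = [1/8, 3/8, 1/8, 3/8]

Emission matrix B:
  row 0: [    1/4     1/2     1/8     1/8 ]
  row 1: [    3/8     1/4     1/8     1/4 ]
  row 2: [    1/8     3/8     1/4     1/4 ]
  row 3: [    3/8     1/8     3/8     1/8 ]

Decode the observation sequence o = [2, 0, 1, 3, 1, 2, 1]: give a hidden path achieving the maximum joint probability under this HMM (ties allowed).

t=0: δ = [1.562e-02, 4.688e-02, 3.125e-02, 1.406e-01]  (obs o_0=2)
t=1: δ = [1.318e-02, 1.318e-02, 2.197e-03, 1.318e-02]  ψ = [3, 3, 1, 3]  (obs o_1=0)
t=2: δ = [2.472e-03, 1.236e-03, 1.854e-03, 4.120e-04]  ψ = [3, 0, 1, 0]  (obs o_2=1)
t=3: δ = [5.794e-05, 2.317e-04, 1.545e-04, 8.690e-05]  ψ = [2, 0, 0, 2]  (obs o_3=3)
t=4: δ = [2.897e-05, 1.448e-05, 3.259e-05, 7.242e-06]  ψ = [1, 1, 1, 2]  (obs o_4=1)
t=5: δ = [1.018e-06, 1.358e-06, 1.810e-06, 4.583e-06]  ψ = [2, 0, 0, 2]  (obs o_5=2)
t=6: δ = [8.593e-07, 2.864e-07, 2.148e-07, 1.432e-07]  ψ = [3, 3, 3, 3]  (obs o_6=1)
backtrack: best end state = 0; path = [3, 3, 0, 1, 2, 3, 0]

path = [3, 3, 0, 1, 2, 3, 0]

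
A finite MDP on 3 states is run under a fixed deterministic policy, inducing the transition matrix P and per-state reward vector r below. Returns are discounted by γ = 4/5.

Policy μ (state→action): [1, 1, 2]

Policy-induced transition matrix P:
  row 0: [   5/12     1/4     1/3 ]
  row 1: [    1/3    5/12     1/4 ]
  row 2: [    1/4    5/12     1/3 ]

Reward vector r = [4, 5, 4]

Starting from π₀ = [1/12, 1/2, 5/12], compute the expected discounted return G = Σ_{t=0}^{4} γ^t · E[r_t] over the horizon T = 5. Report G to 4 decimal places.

G = 14.8352

t=0: π = [0.0833, 0.5000, 0.4167], E[r] = 4.5000, γ^t·E[r] = 4.500000, running G = 4.500000
t=1: π = [0.3056, 0.4028, 0.2917], E[r] = 4.4028, γ^t·E[r] = 3.522222, running G = 8.022222
t=2: π = [0.3345, 0.3657, 0.2998], E[r] = 4.3657, γ^t·E[r] = 2.794074, running G = 10.816296
t=3: π = [0.3362, 0.3609, 0.3029], E[r] = 4.3609, γ^t·E[r] = 2.232790, running G = 13.049086
t=4: π = [0.3361, 0.3606, 0.3033], E[r] = 4.3606, γ^t·E[r] = 1.786114, running G = 14.835200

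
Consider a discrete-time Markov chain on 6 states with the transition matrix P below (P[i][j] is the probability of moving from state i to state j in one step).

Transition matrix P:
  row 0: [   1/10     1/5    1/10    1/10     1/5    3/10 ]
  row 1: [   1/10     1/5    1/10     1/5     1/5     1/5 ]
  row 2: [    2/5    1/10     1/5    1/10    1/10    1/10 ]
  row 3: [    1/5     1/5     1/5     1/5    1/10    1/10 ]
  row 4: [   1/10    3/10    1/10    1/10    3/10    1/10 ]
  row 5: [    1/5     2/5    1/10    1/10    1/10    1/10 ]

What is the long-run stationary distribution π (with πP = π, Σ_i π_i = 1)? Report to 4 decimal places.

π = [0.1674, 0.2363, 0.1264, 0.1374, 0.1755, 0.1571]

Balance equations π_j = Σ_i π_i·P[i][j]:
  π_0 = 1/10·π_0 + 1/10·π_1 + 2/5·π_2 + 1/5·π_3 + 1/10·π_4 + 1/5·π_5
  π_1 = 1/5·π_0 + 1/5·π_1 + 1/10·π_2 + 1/5·π_3 + 3/10·π_4 + 2/5·π_5
  π_2 = 1/10·π_0 + 1/10·π_1 + 1/5·π_2 + 1/5·π_3 + 1/10·π_4 + 1/10·π_5
  π_3 = 1/10·π_0 + 1/5·π_1 + 1/10·π_2 + 1/5·π_3 + 1/10·π_4 + 1/10·π_5
  π_4 = 1/5·π_0 + 1/5·π_1 + 1/10·π_2 + 1/10·π_3 + 3/10·π_4 + 1/10·π_5
  normalize: π_0 + π_1 + π_2 + π_3 + π_4 + π_5 = 1
Solving the linear system gives exactly π = [14688/87763, 20741/87763, 11091/87763, 12056/87763, 15399/87763, 13788/87763].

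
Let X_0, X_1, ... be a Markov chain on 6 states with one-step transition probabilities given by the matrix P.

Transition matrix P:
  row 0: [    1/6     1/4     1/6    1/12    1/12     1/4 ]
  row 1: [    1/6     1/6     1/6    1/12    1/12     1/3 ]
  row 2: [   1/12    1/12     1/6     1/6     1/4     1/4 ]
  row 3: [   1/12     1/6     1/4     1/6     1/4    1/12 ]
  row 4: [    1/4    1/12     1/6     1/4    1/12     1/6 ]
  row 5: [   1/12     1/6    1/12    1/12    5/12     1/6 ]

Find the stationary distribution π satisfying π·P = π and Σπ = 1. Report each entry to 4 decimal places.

Balance equations π_j = Σ_i π_i·P[i][j]:
  π_0 = 1/6·π_0 + 1/6·π_1 + 1/12·π_2 + 1/12·π_3 + 1/4·π_4 + 1/12·π_5
  π_1 = 1/4·π_0 + 1/6·π_1 + 1/12·π_2 + 1/6·π_3 + 1/12·π_4 + 1/6·π_5
  π_2 = 1/6·π_0 + 1/6·π_1 + 1/6·π_2 + 1/4·π_3 + 1/6·π_4 + 1/12·π_5
  π_3 = 1/12·π_0 + 1/12·π_1 + 1/6·π_2 + 1/6·π_3 + 1/4·π_4 + 1/12·π_5
  π_4 = 1/12·π_0 + 1/12·π_1 + 1/4·π_2 + 1/4·π_3 + 1/12·π_4 + 5/12·π_5
  normalize: π_0 + π_1 + π_2 + π_3 + π_4 + π_5 = 1
Solving the linear system gives exactly π = [270/1913, 3967/26782, 8649/53564, 7625/53564, 10831/53564, 10965/53564].

π = [0.1411, 0.1481, 0.1615, 0.1424, 0.2022, 0.2047]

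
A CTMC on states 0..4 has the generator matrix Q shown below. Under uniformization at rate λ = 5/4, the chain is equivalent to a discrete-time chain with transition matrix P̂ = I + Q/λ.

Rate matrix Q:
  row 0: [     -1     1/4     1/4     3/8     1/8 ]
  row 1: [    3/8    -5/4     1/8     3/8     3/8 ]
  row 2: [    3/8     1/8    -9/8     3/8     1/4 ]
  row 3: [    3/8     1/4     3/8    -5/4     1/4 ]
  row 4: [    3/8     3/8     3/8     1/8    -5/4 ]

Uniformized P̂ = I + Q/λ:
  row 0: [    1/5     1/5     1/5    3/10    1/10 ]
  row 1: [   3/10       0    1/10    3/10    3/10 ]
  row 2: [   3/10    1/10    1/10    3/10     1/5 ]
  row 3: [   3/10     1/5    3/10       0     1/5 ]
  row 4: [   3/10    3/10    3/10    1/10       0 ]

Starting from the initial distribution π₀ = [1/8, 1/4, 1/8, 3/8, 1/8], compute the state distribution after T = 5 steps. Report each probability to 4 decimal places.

t=0: π = [0.1250, 0.2500, 0.1250, 0.3750, 0.1250]
t=1: π = [0.2875, 0.1500, 0.2125, 0.1625, 0.1875]
t=2: π = [0.2713, 0.1675, 0.1988, 0.2138, 0.1488]
t=3: π = [0.2729, 0.1615, 0.1996, 0.2061, 0.1599]
t=4: π = [0.2727, 0.1637, 0.2005, 0.2062, 0.1569]
t=5: π = [0.2727, 0.1629, 0.1999, 0.2068, 0.1577]

π = [0.2727, 0.1629, 0.1999, 0.2068, 0.1577]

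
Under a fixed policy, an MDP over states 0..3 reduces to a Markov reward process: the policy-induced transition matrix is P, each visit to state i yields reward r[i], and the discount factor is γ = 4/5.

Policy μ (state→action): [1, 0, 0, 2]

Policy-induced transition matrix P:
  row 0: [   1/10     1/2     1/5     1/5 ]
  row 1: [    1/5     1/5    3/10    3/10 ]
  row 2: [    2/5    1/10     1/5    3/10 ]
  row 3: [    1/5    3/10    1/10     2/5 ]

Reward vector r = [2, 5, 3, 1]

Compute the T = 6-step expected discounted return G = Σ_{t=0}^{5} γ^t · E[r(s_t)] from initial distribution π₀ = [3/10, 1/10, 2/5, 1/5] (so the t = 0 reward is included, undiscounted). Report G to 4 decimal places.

t=0: π = [0.3000, 0.1000, 0.4000, 0.2000], E[r] = 2.5000, γ^t·E[r] = 2.500000, running G = 2.500000
t=1: π = [0.2500, 0.2700, 0.1900, 0.2900], E[r] = 2.7100, γ^t·E[r] = 2.168000, running G = 4.668000
t=2: π = [0.2130, 0.2850, 0.1980, 0.3040], E[r] = 2.7490, γ^t·E[r] = 1.759360, running G = 6.427360
t=3: π = [0.2183, 0.2745, 0.1981, 0.3091], E[r] = 2.7125, γ^t·E[r] = 1.388800, running G = 7.816160
t=4: π = [0.2178, 0.2766, 0.1965, 0.3091], E[r] = 2.7172, γ^t·E[r] = 1.112977, running G = 8.929137
t=5: π = [0.2175, 0.2766, 0.1968, 0.3091], E[r] = 2.7174, γ^t·E[r] = 0.890436, running G = 9.819573

G = 9.8196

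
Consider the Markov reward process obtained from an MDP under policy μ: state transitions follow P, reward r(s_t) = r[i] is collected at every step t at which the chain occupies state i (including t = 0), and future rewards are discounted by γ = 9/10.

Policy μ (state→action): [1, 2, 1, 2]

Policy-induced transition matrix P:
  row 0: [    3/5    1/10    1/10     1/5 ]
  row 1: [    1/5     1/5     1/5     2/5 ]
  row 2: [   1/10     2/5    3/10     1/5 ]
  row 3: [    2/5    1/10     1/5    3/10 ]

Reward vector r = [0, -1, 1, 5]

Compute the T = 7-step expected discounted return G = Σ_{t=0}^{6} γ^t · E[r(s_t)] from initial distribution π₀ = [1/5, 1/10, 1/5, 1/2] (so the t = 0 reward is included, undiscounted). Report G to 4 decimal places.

G = 8.1935

t=0: π = [0.2000, 0.1000, 0.2000, 0.5000], E[r] = 2.6000, γ^t·E[r] = 2.600000, running G = 2.600000
t=1: π = [0.3600, 0.1700, 0.2000, 0.2700], E[r] = 1.3800, γ^t·E[r] = 1.242000, running G = 3.842000
t=2: π = [0.3780, 0.1770, 0.1840, 0.2610], E[r] = 1.3120, γ^t·E[r] = 1.062720, running G = 4.904720
t=3: π = [0.3850, 0.1729, 0.1806, 0.2615], E[r] = 1.3152, γ^t·E[r] = 0.958781, running G = 5.863501
t=4: π = [0.3882, 0.1715, 0.1796, 0.2607], E[r] = 1.3117, γ^t·E[r] = 0.860633, running G = 6.724133
t=5: π = [0.3895, 0.1710, 0.1791, 0.2604], E[r] = 1.3100, γ^t·E[r] = 0.773514, running G = 7.497647
t=6: π = [0.3900, 0.1708, 0.1790, 0.2602], E[r] = 1.3093, γ^t·E[r] = 0.695827, running G = 8.193474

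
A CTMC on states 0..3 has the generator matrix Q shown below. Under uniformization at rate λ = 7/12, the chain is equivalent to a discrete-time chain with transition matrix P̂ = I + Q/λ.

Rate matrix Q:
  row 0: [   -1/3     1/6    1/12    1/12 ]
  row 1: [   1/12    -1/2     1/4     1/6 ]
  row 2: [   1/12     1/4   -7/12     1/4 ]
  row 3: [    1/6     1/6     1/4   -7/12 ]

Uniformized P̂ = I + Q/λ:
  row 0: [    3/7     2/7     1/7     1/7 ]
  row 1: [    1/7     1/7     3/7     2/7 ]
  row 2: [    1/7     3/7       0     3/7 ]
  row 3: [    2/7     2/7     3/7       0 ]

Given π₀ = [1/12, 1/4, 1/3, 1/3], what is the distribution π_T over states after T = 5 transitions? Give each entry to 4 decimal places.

π = [0.2445, 0.2814, 0.2511, 0.2230]

t=0: π = [0.0833, 0.2500, 0.3333, 0.3333]
t=1: π = [0.2143, 0.2976, 0.2619, 0.2262]
t=2: π = [0.2364, 0.2806, 0.2551, 0.2279]
t=3: π = [0.2430, 0.2821, 0.2517, 0.2233]
t=4: π = [0.2442, 0.2814, 0.2513, 0.2232]
t=5: π = [0.2445, 0.2814, 0.2511, 0.2230]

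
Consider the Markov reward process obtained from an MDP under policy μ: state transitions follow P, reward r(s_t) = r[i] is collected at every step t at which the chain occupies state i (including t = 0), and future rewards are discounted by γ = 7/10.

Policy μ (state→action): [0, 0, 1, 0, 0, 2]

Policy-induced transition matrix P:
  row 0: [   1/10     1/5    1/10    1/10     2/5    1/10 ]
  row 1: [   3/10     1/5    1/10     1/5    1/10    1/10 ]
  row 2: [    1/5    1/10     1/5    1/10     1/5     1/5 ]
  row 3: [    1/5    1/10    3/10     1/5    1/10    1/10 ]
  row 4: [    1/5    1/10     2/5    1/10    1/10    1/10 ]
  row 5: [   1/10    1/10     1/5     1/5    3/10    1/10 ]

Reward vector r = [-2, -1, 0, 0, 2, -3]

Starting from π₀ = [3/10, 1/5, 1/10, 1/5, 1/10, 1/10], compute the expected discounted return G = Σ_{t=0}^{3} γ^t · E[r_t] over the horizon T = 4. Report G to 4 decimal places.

G = -1.5694

t=0: π = [0.3000, 0.2000, 0.1000, 0.2000, 0.1000, 0.1000], E[r] = -0.9000, γ^t·E[r] = -0.900000, running G = -0.900000
t=1: π = [0.1800, 0.1500, 0.1900, 0.1500, 0.2200, 0.1100], E[r] = -0.4000, γ^t·E[r] = -0.280000, running G = -1.180000
t=2: π = [0.1860, 0.1330, 0.2260, 0.1410, 0.1950, 0.1190], E[r] = -0.4720, γ^t·E[r] = -0.231280, running G = -1.411280
t=3: π = [0.1828, 0.1319, 0.2212, 0.1393, 0.2022, 0.1226], E[r] = -0.4609, γ^t·E[r] = -0.158089, running G = -1.569369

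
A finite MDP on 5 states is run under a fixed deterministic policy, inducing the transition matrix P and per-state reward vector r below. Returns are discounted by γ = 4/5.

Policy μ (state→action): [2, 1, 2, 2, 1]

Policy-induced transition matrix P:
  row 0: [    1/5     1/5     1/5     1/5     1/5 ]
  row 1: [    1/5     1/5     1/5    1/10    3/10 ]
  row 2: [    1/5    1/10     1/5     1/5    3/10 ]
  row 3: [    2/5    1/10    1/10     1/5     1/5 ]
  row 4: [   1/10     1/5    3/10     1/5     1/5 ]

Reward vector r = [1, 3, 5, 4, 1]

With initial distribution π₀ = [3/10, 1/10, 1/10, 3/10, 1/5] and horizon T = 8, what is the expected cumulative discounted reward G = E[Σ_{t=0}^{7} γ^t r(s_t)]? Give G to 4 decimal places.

t=0: π = [0.3000, 0.1000, 0.1000, 0.3000, 0.2000], E[r] = 2.5000, γ^t·E[r] = 2.500000, running G = 2.500000
t=1: π = [0.2400, 0.1600, 0.1900, 0.1900, 0.2200], E[r] = 2.6500, γ^t·E[r] = 2.120000, running G = 4.620000
t=2: π = [0.2160, 0.1620, 0.2030, 0.1840, 0.2350], E[r] = 2.6880, γ^t·E[r] = 1.720320, running G = 6.340320
t=3: π = [0.2133, 0.1613, 0.2051, 0.1838, 0.2365], E[r] = 2.6944, γ^t·E[r] = 1.379533, running G = 7.719853
t=4: π = [0.2131, 0.1611, 0.2053, 0.1839, 0.2366], E[r] = 2.6949, γ^t·E[r] = 1.103835, running G = 8.823688
t=5: π = [0.2131, 0.1611, 0.2053, 0.1839, 0.2366], E[r] = 2.6949, γ^t·E[r] = 0.883080, running G = 9.706768
t=6: π = [0.2131, 0.1611, 0.2053, 0.1839, 0.2366], E[r] = 2.6949, γ^t·E[r] = 0.706463, running G = 10.413231
t=7: π = [0.2131, 0.1611, 0.2053, 0.1839, 0.2366], E[r] = 2.6949, γ^t·E[r] = 0.565170, running G = 10.978400

G = 10.9784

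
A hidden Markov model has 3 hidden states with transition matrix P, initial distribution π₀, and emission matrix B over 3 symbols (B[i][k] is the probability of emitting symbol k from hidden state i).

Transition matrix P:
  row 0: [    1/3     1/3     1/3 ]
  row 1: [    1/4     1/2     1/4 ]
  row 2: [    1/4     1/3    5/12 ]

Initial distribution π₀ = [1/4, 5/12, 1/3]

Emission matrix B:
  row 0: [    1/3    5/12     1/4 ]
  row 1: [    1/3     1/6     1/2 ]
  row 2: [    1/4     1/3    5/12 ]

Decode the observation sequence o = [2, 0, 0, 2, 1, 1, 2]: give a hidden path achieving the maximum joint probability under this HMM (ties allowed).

path = [1, 1, 1, 1, 0, 0, 1]

t=0: δ = [6.250e-02, 2.083e-01, 1.389e-01]  (obs o_0=2)
t=1: δ = [1.736e-02, 3.472e-02, 1.447e-02]  ψ = [1, 1, 2]  (obs o_1=0)
t=2: δ = [2.894e-03, 5.787e-03, 2.170e-03]  ψ = [1, 1, 1]  (obs o_2=0)
t=3: δ = [3.617e-04, 1.447e-03, 6.028e-04]  ψ = [1, 1, 1]  (obs o_3=2)
t=4: δ = [1.507e-04, 1.206e-04, 1.206e-04]  ψ = [1, 1, 1]  (obs o_4=1)
t=5: δ = [2.093e-05, 1.005e-05, 1.674e-05]  ψ = [0, 1, 0]  (obs o_5=1)
t=6: δ = [1.744e-06, 3.489e-06, 2.907e-06]  ψ = [0, 0, 0]  (obs o_6=2)
backtrack: best end state = 1; path = [1, 1, 1, 1, 0, 0, 1]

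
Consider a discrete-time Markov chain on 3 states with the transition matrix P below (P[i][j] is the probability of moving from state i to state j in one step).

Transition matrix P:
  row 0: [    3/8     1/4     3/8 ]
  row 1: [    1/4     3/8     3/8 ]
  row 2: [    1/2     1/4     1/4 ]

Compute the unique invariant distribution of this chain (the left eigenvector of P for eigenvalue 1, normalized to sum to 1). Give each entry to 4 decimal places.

Balance equations π_j = Σ_i π_i·P[i][j]:
  π_0 = 3/8·π_0 + 1/4·π_1 + 1/2·π_2
  π_1 = 1/4·π_0 + 3/8·π_1 + 1/4·π_2
  normalize: π_0 + π_1 + π_2 = 1
Solving the linear system gives exactly π = [8/21, 2/7, 1/3].

π = [0.3810, 0.2857, 0.3333]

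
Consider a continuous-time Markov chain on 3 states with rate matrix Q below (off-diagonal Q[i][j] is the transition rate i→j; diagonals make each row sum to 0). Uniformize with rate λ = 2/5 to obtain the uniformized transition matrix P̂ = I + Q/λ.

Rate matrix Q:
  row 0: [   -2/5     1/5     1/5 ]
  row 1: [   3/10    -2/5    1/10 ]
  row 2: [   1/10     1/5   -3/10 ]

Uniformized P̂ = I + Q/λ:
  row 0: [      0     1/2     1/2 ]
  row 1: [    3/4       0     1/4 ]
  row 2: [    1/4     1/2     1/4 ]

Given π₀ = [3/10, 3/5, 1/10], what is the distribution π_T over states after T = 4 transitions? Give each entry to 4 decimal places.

π = [0.3020, 0.3500, 0.3480]

t=0: π = [0.3000, 0.6000, 0.1000]
t=1: π = [0.4750, 0.2000, 0.3250]
t=2: π = [0.2313, 0.4000, 0.3688]
t=3: π = [0.3922, 0.3000, 0.3078]
t=4: π = [0.3020, 0.3500, 0.3480]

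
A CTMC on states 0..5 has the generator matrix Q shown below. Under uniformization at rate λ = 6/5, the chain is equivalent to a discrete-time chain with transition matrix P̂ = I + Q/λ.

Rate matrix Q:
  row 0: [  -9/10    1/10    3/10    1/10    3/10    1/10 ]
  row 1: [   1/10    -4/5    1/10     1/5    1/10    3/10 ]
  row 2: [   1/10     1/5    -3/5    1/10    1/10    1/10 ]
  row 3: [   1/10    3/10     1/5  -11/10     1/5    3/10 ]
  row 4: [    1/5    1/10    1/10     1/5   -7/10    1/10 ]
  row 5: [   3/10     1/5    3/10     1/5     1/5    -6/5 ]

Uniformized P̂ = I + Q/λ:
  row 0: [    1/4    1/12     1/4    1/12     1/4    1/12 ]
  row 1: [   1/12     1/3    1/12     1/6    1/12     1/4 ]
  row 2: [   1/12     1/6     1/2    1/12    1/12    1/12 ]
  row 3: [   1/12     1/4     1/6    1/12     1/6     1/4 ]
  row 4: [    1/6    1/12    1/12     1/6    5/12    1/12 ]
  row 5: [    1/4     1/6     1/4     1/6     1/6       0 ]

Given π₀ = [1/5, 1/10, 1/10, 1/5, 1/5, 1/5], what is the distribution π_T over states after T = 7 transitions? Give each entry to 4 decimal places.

π = [0.1439, 0.1788, 0.2370, 0.1245, 0.1921, 0.1236]

t=0: π = [0.2000, 0.1000, 0.1000, 0.2000, 0.2000, 0.2000]
t=1: π = [0.1667, 0.1667, 0.2083, 0.1250, 0.2167, 0.1167]
t=2: π = [0.1486, 0.1729, 0.2278, 0.1250, 0.2035, 0.1222]
t=3: π = [0.1454, 0.1766, 0.2338, 0.1249, 0.1965, 0.1228]
t=4: π = [0.1444, 0.1780, 0.2359, 0.1247, 0.1937, 0.1233]
t=5: π = [0.1441, 0.1785, 0.2366, 0.1246, 0.1926, 0.1235]
t=6: π = [0.1440, 0.1787, 0.2369, 0.1246, 0.1922, 0.1236]
t=7: π = [0.1439, 0.1788, 0.2370, 0.1245, 0.1921, 0.1236]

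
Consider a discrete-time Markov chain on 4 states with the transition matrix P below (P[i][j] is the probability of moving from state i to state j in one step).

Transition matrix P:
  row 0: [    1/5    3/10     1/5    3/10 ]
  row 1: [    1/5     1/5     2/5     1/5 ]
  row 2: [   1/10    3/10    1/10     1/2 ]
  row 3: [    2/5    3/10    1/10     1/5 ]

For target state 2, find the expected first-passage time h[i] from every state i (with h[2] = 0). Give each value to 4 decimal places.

First-step conditioning: h[2] = 0; for i ≠ 2, h[i] = 1 + Σ_k P[i][k]·h[k].
  h[0] = 1 + 1/5·h[0] + 3/10·h[1] + 3/10·h[3]
  h[1] = 1 + 1/5·h[0] + 1/5·h[1] + 1/5·h[3]
  h[3] = 1 + 2/5·h[0] + 3/10·h[1] + 1/5·h[3]
Solving the 3×3 linear system over states ≠ 2 gives exactly h = [605/139, 490/139, 0, 660/139] (h[2] = 0 is the target).

h = [4.3525, 3.5252, 0.0000, 4.7482]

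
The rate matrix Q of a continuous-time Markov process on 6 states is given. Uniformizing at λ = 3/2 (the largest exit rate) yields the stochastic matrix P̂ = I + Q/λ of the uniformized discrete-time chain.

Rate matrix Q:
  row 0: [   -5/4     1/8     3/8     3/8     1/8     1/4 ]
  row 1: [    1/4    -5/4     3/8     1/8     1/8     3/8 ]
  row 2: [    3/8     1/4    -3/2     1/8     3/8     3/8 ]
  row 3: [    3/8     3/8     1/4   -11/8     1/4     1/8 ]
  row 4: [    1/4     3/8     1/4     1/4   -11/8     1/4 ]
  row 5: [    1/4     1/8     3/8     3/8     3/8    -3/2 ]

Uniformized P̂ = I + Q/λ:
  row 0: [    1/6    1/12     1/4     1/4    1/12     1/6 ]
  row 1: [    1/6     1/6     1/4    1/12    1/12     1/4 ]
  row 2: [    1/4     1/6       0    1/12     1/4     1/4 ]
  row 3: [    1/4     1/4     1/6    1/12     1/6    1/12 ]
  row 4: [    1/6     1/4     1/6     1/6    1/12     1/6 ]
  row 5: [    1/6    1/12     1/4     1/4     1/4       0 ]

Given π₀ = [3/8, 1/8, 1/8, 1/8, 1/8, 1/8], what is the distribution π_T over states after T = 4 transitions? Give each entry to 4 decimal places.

t=0: π = [0.3750, 0.1250, 0.1250, 0.1250, 0.1250, 0.1250]
t=1: π = [0.1875, 0.1458, 0.1979, 0.1771, 0.1354, 0.1563]
t=2: π = [0.1979, 0.1641, 0.1745, 0.1519, 0.1571, 0.1545]
t=3: π = [0.1939, 0.1630, 0.1806, 0.1552, 0.1508, 0.1565]
t=4: π = [0.1946, 0.1630, 0.1793, 0.1543, 0.1524, 0.1563]

π = [0.1946, 0.1630, 0.1793, 0.1543, 0.1524, 0.1563]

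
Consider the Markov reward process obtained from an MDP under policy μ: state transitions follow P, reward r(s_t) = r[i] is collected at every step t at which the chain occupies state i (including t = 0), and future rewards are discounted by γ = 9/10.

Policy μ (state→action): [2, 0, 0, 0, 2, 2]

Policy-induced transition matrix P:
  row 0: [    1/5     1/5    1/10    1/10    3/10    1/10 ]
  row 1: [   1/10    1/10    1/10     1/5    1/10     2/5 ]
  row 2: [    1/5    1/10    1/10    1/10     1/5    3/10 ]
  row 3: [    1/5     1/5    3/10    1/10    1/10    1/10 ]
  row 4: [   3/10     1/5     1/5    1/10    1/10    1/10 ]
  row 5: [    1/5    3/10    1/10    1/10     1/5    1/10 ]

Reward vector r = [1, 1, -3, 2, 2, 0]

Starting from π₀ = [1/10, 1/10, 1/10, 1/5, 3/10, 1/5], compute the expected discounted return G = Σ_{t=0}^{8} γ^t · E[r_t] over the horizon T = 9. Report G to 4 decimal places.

t=0: π = [0.1000, 0.1000, 0.1000, 0.2000, 0.3000, 0.2000], E[r] = 0.9000, γ^t·E[r] = 0.900000, running G = 0.900000
t=1: π = [0.2200, 0.2000, 0.1700, 0.1100, 0.1500, 0.1500], E[r] = 0.4300, γ^t·E[r] = 0.387000, running G = 1.287000
t=2: π = [0.1950, 0.1780, 0.1370, 0.1200, 0.1760, 0.1940], E[r] = 0.5540, γ^t·E[r] = 0.448740, running G = 1.735740
t=3: π = [0.1998, 0.1879, 0.1416, 0.1178, 0.1721, 0.1808], E[r] = 0.5427, γ^t·E[r] = 0.395628, running G = 2.131368
t=4: π = [0.1984, 0.1851, 0.1408, 0.1188, 0.1722, 0.1847], E[r] = 0.5432, γ^t·E[r] = 0.356407, running G = 2.487775
t=5: π = [0.1987, 0.1859, 0.1410, 0.1185, 0.1722, 0.1837], E[r] = 0.5431, γ^t·E[r] = 0.320718, running G = 2.808492
t=6: π = [0.1986, 0.1857, 0.1409, 0.1186, 0.1722, 0.1840], E[r] = 0.5431, γ^t·E[r] = 0.288644, running G = 3.097137
t=7: π = [0.1987, 0.1857, 0.1409, 0.1186, 0.1722, 0.1839], E[r] = 0.5431, γ^t·E[r] = 0.259782, running G = 3.356919
t=8: π = [0.1986, 0.1857, 0.1409, 0.1186, 0.1722, 0.1839], E[r] = 0.5431, γ^t·E[r] = 0.233803, running G = 3.590722

G = 3.5907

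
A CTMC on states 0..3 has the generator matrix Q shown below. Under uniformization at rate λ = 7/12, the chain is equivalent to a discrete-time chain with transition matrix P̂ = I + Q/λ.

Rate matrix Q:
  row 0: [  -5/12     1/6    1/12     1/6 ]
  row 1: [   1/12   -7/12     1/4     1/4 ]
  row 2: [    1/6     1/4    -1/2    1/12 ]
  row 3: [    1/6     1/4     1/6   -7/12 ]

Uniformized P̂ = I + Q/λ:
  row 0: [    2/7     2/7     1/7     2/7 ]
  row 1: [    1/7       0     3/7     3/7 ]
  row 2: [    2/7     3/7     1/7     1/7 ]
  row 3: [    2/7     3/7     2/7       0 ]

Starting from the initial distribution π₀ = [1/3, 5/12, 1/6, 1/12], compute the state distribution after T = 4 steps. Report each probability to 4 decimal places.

π = [0.2487, 0.2830, 0.2513, 0.2170]

t=0: π = [0.3333, 0.4167, 0.1667, 0.0833]
t=1: π = [0.2262, 0.2024, 0.2738, 0.2976]
t=2: π = [0.2568, 0.3095, 0.2432, 0.1905]
t=3: π = [0.2415, 0.2592, 0.2585, 0.2408]
t=4: π = [0.2487, 0.2830, 0.2513, 0.2170]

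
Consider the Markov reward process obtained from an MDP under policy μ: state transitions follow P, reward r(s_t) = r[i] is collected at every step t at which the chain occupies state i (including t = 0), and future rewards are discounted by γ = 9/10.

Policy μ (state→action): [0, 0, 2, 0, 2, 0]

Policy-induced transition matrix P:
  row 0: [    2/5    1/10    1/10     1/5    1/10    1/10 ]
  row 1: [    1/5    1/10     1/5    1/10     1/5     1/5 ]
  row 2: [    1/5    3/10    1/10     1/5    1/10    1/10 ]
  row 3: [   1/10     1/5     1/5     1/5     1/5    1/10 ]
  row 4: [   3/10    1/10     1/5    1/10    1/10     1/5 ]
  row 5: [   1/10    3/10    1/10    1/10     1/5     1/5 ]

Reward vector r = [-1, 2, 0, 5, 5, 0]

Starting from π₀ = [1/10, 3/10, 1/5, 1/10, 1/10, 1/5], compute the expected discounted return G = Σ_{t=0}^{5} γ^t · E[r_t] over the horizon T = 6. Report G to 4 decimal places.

t=0: π = [0.1000, 0.3000, 0.2000, 0.1000, 0.1000, 0.2000], E[r] = 1.5000, γ^t·E[r] = 1.500000, running G = 1.500000
t=1: π = [0.2000, 0.1900, 0.1500, 0.1400, 0.1600, 0.1600], E[r] = 1.6800, γ^t·E[r] = 1.512000, running G = 3.012000
t=2: π = [0.2260, 0.1760, 0.1490, 0.1490, 0.1490, 0.1510], E[r] = 1.6160, γ^t·E[r] = 1.308960, running G = 4.320960
t=3: π = [0.2301, 0.1749, 0.1474, 0.1524, 0.1476, 0.1476], E[r] = 1.6197, γ^t·E[r] = 1.180761, running G = 5.501721
t=4: π = [0.2308, 0.1742, 0.1475, 0.1530, 0.1475, 0.1470], E[r] = 1.6201, γ^t·E[r] = 1.062948, running G = 6.564669
t=5: π = [0.2309, 0.1742, 0.1475, 0.1531, 0.1474, 0.1469], E[r] = 1.6202, γ^t·E[r] = 0.956737, running G = 7.521406

G = 7.5214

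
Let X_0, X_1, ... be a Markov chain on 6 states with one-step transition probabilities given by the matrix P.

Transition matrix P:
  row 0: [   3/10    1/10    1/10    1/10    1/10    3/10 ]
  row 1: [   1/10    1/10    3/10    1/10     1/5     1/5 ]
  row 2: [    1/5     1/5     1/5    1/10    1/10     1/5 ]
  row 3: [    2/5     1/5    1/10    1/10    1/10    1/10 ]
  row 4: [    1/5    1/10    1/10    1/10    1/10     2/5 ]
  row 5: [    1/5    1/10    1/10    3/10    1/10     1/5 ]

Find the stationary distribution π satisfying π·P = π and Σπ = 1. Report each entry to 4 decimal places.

Balance equations π_j = Σ_i π_i·P[i][j]:
  π_0 = 3/10·π_0 + 1/10·π_1 + 1/5·π_2 + 2/5·π_3 + 1/5·π_4 + 1/5·π_5
  π_1 = 1/10·π_0 + 1/10·π_1 + 1/5·π_2 + 1/5·π_3 + 1/10·π_4 + 1/10·π_5
  π_2 = 1/10·π_0 + 3/10·π_1 + 1/5·π_2 + 1/10·π_3 + 1/10·π_4 + 1/10·π_5
  π_3 = 1/10·π_0 + 1/10·π_1 + 1/10·π_2 + 1/10·π_3 + 1/10·π_4 + 3/10·π_5
  π_4 = 1/10·π_0 + 1/5·π_1 + 1/10·π_2 + 1/10·π_3 + 1/10·π_4 + 1/10·π_5
  normalize: π_0 + π_1 + π_2 + π_3 + π_4 + π_5 = 1
Solving the linear system gives exactly π = [12086/50261, 6464/50261, 7021/50261, 7358/50261, 11345/100522, 23319/100522].

π = [0.2405, 0.1286, 0.1397, 0.1464, 0.1129, 0.2320]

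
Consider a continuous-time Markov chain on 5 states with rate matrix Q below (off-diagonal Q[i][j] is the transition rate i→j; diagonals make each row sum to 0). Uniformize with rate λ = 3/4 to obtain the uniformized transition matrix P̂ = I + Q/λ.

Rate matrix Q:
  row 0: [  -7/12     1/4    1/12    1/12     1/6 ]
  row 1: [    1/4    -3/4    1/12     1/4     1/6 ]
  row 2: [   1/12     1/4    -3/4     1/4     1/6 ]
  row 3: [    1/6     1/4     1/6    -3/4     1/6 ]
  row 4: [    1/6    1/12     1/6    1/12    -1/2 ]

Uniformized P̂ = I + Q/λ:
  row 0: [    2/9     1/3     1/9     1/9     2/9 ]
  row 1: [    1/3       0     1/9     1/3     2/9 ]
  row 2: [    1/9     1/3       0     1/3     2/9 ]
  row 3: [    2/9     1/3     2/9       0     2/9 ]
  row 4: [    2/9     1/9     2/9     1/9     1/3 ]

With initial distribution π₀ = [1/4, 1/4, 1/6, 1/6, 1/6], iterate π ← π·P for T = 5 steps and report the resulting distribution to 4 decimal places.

t=0: π = [0.2500, 0.2500, 0.1667, 0.1667, 0.1667]
t=1: π = [0.2315, 0.2130, 0.1296, 0.1852, 0.2407]
t=2: π = [0.2315, 0.2088, 0.1440, 0.1667, 0.2490]
t=3: π = [0.2294, 0.2084, 0.1413, 0.1710, 0.2499]
t=4: π = [0.2297, 0.2083, 0.1422, 0.1698, 0.2500]
t=5: π = [0.2296, 0.2083, 0.1420, 0.1701, 0.2500]

π = [0.2296, 0.2083, 0.1420, 0.1701, 0.2500]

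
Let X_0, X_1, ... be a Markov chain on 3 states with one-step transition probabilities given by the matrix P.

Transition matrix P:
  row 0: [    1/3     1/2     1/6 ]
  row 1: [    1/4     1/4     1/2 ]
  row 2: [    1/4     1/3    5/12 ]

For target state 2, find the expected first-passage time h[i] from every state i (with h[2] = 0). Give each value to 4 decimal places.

First-step conditioning: h[2] = 0; for i ≠ 2, h[i] = 1 + Σ_k P[i][k]·h[k].
  h[0] = 1 + 1/3·h[0] + 1/2·h[1]
  h[1] = 1 + 1/4·h[0] + 1/4·h[1]
Solving the 2×2 linear system over states ≠ 2 gives exactly h = [10/3, 22/9, 0] (h[2] = 0 is the target).

h = [3.3333, 2.4444, 0.0000]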